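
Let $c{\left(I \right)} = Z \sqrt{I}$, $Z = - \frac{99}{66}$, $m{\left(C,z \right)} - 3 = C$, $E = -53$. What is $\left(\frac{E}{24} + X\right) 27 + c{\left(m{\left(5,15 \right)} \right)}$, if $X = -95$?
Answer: $- \frac{20997}{8} - 3 \sqrt{2} \approx -2628.9$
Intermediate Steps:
$m{\left(C,z \right)} = 3 + C$
$Z = - \frac{3}{2}$ ($Z = \left(-99\right) \frac{1}{66} = - \frac{3}{2} \approx -1.5$)
$c{\left(I \right)} = - \frac{3 \sqrt{I}}{2}$
$\left(\frac{E}{24} + X\right) 27 + c{\left(m{\left(5,15 \right)} \right)} = \left(- \frac{53}{24} - 95\right) 27 - \frac{3 \sqrt{3 + 5}}{2} = \left(\left(-53\right) \frac{1}{24} - 95\right) 27 - \frac{3 \sqrt{8}}{2} = \left(- \frac{53}{24} - 95\right) 27 - \frac{3 \cdot 2 \sqrt{2}}{2} = \left(- \frac{2333}{24}\right) 27 - 3 \sqrt{2} = - \frac{20997}{8} - 3 \sqrt{2}$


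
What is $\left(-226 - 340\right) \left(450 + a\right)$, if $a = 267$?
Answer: $-405822$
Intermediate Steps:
$\left(-226 - 340\right) \left(450 + a\right) = \left(-226 - 340\right) \left(450 + 267\right) = \left(-566\right) 717 = -405822$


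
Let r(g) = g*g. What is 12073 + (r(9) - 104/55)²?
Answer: 55452026/3025 ≈ 18331.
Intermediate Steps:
r(g) = g²
12073 + (r(9) - 104/55)² = 12073 + (9² - 104/55)² = 12073 + (81 - 104*1/55)² = 12073 + (81 - 104/55)² = 12073 + (4351/55)² = 12073 + 18931201/3025 = 55452026/3025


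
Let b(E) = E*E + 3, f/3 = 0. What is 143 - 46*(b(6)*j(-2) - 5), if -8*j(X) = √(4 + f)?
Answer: 1643/2 ≈ 821.50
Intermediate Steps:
f = 0 (f = 3*0 = 0)
j(X) = -¼ (j(X) = -√(4 + 0)/8 = -√4/8 = -⅛*2 = -¼)
b(E) = 3 + E² (b(E) = E² + 3 = 3 + E²)
143 - 46*(b(6)*j(-2) - 5) = 143 - 46*((3 + 6²)*(-¼) - 5) = 143 - 46*((3 + 36)*(-¼) - 5) = 143 - 46*(39*(-¼) - 5) = 143 - 46*(-39/4 - 5) = 143 - 46*(-59/4) = 143 + 1357/2 = 1643/2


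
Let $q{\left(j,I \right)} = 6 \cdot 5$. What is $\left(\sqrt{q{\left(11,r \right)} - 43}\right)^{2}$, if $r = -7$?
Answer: $-13$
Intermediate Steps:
$q{\left(j,I \right)} = 30$
$\left(\sqrt{q{\left(11,r \right)} - 43}\right)^{2} = \left(\sqrt{30 - 43}\right)^{2} = \left(\sqrt{-13}\right)^{2} = \left(i \sqrt{13}\right)^{2} = -13$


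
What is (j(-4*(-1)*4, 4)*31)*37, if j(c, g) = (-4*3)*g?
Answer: -55056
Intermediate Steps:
j(c, g) = -12*g
(j(-4*(-1)*4, 4)*31)*37 = (-12*4*31)*37 = -48*31*37 = -1488*37 = -55056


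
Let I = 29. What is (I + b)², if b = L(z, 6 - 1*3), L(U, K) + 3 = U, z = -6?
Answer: 400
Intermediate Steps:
L(U, K) = -3 + U
b = -9 (b = -3 - 6 = -9)
(I + b)² = (29 - 9)² = 20² = 400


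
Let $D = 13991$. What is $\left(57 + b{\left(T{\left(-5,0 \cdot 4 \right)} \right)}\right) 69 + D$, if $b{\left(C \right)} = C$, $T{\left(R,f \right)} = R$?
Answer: $17579$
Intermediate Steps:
$\left(57 + b{\left(T{\left(-5,0 \cdot 4 \right)} \right)}\right) 69 + D = \left(57 - 5\right) 69 + 13991 = 52 \cdot 69 + 13991 = 3588 + 13991 = 17579$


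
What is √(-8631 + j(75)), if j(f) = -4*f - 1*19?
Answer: 5*I*√358 ≈ 94.604*I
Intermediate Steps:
j(f) = -19 - 4*f (j(f) = -4*f - 19 = -19 - 4*f)
√(-8631 + j(75)) = √(-8631 + (-19 - 4*75)) = √(-8631 + (-19 - 300)) = √(-8631 - 319) = √(-8950) = 5*I*√358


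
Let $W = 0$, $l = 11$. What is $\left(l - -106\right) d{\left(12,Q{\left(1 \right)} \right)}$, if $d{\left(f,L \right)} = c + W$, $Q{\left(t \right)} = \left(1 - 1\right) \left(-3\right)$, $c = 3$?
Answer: $351$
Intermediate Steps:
$Q{\left(t \right)} = 0$ ($Q{\left(t \right)} = 0 \left(-3\right) = 0$)
$d{\left(f,L \right)} = 3$ ($d{\left(f,L \right)} = 3 + 0 = 3$)
$\left(l - -106\right) d{\left(12,Q{\left(1 \right)} \right)} = \left(11 - -106\right) 3 = \left(11 + 106\right) 3 = 117 \cdot 3 = 351$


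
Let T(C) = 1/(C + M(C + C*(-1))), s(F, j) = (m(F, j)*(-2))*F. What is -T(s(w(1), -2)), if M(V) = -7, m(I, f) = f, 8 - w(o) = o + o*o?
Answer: -1/17 ≈ -0.058824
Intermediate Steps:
w(o) = 8 - o - o² (w(o) = 8 - (o + o*o) = 8 - (o + o²) = 8 + (-o - o²) = 8 - o - o²)
s(F, j) = -2*F*j (s(F, j) = (j*(-2))*F = (-2*j)*F = -2*F*j)
T(C) = 1/(-7 + C) (T(C) = 1/(C - 7) = 1/(-7 + C))
-T(s(w(1), -2)) = -1/(-7 - 2*(8 - 1*1 - 1*1²)*(-2)) = -1/(-7 - 2*(8 - 1 - 1*1)*(-2)) = -1/(-7 - 2*(8 - 1 - 1)*(-2)) = -1/(-7 - 2*6*(-2)) = -1/(-7 + 24) = -1/17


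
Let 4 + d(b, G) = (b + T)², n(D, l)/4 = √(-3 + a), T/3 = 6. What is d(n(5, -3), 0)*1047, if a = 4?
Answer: 502560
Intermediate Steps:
T = 18 (T = 3*6 = 18)
n(D, l) = 4 (n(D, l) = 4*√(-3 + 4) = 4*√1 = 4*1 = 4)
d(b, G) = -4 + (18 + b)² (d(b, G) = -4 + (b + 18)² = -4 + (18 + b)²)
d(n(5, -3), 0)*1047 = (-4 + (18 + 4)²)*1047 = (-4 + 22²)*1047 = (-4 + 484)*1047 = 480*1047 = 502560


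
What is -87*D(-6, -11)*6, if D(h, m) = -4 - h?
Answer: -1044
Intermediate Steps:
-87*D(-6, -11)*6 = -87*(-4 - 1*(-6))*6 = -87*(-4 + 6)*6 = -87*2*6 = -174*6 = -1044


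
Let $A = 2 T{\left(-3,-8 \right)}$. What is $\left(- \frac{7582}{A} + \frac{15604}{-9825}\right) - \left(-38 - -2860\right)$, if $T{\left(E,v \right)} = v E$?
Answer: $- \frac{78116519}{26200} \approx -2981.5$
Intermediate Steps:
$T{\left(E,v \right)} = E v$
$A = 48$ ($A = 2 \left(\left(-3\right) \left(-8\right)\right) = 2 \cdot 24 = 48$)
$\left(- \frac{7582}{A} + \frac{15604}{-9825}\right) - \left(-38 - -2860\right) = \left(- \frac{7582}{48} + \frac{15604}{-9825}\right) - \left(-38 - -2860\right) = \left(\left(-7582\right) \frac{1}{48} + 15604 \left(- \frac{1}{9825}\right)\right) - \left(-38 + 2860\right) = \left(- \frac{3791}{24} - \frac{15604}{9825}\right) - 2822 = - \frac{4180119}{26200} - 2822 = - \frac{78116519}{26200}$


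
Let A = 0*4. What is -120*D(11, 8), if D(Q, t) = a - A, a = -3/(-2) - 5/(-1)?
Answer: -780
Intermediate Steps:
a = 13/2 (a = -3*(-½) - 5*(-1) = 3/2 + 5 = 13/2 ≈ 6.5000)
A = 0
D(Q, t) = 13/2 (D(Q, t) = 13/2 - 1*0 = 13/2 + 0 = 13/2)
-120*D(11, 8) = -120*13/2 = -780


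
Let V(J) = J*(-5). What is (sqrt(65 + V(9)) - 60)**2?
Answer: 3620 - 240*sqrt(5) ≈ 3083.3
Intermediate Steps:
V(J) = -5*J
(sqrt(65 + V(9)) - 60)**2 = (sqrt(65 - 5*9) - 60)**2 = (sqrt(65 - 45) - 60)**2 = (sqrt(20) - 60)**2 = (2*sqrt(5) - 60)**2 = (-60 + 2*sqrt(5))**2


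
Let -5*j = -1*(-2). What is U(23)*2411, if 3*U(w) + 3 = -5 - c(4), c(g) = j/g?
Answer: -190469/30 ≈ -6349.0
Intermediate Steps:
j = -⅖ (j = -(-1)*(-2)/5 = -⅕*2 = -⅖ ≈ -0.40000)
c(g) = -2/(5*g)
U(w) = -79/30 (U(w) = -1 + (-5 - (-2)/(5*4))/3 = -1 + (-5 - 1*(-⅒))/3 = -1 + (-5 + ⅒)/3 = -1 + (⅓)*(-49/10) = -1 - 49/30 = -79/30)
U(23)*2411 = -79/30*2411 = -190469/30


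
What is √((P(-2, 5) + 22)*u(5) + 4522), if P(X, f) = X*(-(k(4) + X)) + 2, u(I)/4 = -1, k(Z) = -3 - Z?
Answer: √4498 ≈ 67.067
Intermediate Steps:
u(I) = -4 (u(I) = 4*(-1) = -4)
P(X, f) = 2 + X*(7 - X) (P(X, f) = X*(-((-3 - 1*4) + X)) + 2 = X*(-((-3 - 4) + X)) + 2 = X*(-(-7 + X)) + 2 = X*(7 - X) + 2 = 2 + X*(7 - X))
√((P(-2, 5) + 22)*u(5) + 4522) = √(((2 - 1*(-2)² + 7*(-2)) + 22)*(-4) + 4522) = √(((2 - 1*4 - 14) + 22)*(-4) + 4522) = √(((2 - 4 - 14) + 22)*(-4) + 4522) = √((-16 + 22)*(-4) + 4522) = √(6*(-4) + 4522) = √(-24 + 4522) = √4498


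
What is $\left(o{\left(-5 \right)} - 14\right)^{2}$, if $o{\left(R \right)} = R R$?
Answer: $121$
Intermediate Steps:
$o{\left(R \right)} = R^{2}$
$\left(o{\left(-5 \right)} - 14\right)^{2} = \left(\left(-5\right)^{2} - 14\right)^{2} = \left(25 - 14\right)^{2} = 11^{2} = 121$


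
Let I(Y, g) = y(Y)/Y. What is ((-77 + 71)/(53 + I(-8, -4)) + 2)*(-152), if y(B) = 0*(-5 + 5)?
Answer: -15200/53 ≈ -286.79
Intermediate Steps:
y(B) = 0 (y(B) = 0*0 = 0)
I(Y, g) = 0 (I(Y, g) = 0/Y = 0)
((-77 + 71)/(53 + I(-8, -4)) + 2)*(-152) = ((-77 + 71)/(53 + 0) + 2)*(-152) = (-6/53 + 2)*(-152) = (100/53)*(-152) = -15200/53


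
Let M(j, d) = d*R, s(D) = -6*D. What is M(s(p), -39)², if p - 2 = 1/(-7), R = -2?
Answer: 6084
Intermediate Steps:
p = 13/7 (p = 2 + 1/(-7) = 2 - ⅐ = 13/7 ≈ 1.8571)
M(j, d) = -2*d (M(j, d) = d*(-2) = -2*d)
M(s(p), -39)² = (-2*(-39))² = 78² = 6084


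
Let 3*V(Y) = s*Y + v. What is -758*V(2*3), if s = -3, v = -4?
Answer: 16676/3 ≈ 5558.7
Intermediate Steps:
V(Y) = -4/3 - Y (V(Y) = (-3*Y - 4)/3 = (-4 - 3*Y)/3 = -4/3 - Y)
-758*V(2*3) = -758*(-4/3 - 2*3) = -758*(-4/3 - 1*6) = -758*(-4/3 - 6) = -758*(-22/3) = 16676/3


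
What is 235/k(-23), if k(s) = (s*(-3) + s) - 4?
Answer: 235/42 ≈ 5.5952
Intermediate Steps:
k(s) = -4 - 2*s (k(s) = (-3*s + s) - 4 = -2*s - 4 = -4 - 2*s)
235/k(-23) = 235/(-4 - 2*(-23)) = 235/(-4 + 46) = 235/42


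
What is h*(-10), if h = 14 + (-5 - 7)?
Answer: -20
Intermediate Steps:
h = 2 (h = 14 - 12 = 2)
h*(-10) = 2*(-10) = -20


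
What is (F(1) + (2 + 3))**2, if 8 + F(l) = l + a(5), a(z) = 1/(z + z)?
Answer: 361/100 ≈ 3.6100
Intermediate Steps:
a(z) = 1/(2*z)
F(l) = -79/10 + l (F(l) = -8 + (l + (1/2)/5) = -8 + (l + (1/2)*(1/5)) = -8 + (l + 1/10) = -8 + (1/10 + l) = -79/10 + l)
(F(1) + (2 + 3))**2 = ((-79/10 + 1) + (2 + 3))**2 = (-69/10 + 5)**2 = (-19/10)**2 = 361/100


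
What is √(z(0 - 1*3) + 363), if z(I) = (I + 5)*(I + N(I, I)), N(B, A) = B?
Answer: 3*√39 ≈ 18.735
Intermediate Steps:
z(I) = 2*I*(5 + I) (z(I) = (I + 5)*(I + I) = (5 + I)*(2*I) = 2*I*(5 + I))
√(z(0 - 1*3) + 363) = √(2*(0 - 1*3)*(5 + (0 - 1*3)) + 363) = √(2*(0 - 3)*(5 + (0 - 3)) + 363) = √(2*(-3)*(5 - 3) + 363) = √(2*(-3)*2 + 363) = √(-12 + 363) = √351 = 3*√39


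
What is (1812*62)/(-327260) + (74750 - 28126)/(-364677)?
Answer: -14056860782/29836048755 ≈ -0.47114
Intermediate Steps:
(1812*62)/(-327260) + (74750 - 28126)/(-364677) = 112344*(-1/327260) + 46624*(-1/364677) = -28086/81815 - 46624/364677 = -14056860782/29836048755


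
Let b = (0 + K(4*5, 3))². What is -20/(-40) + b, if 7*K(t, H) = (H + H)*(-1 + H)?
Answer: 337/98 ≈ 3.4388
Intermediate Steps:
K(t, H) = 2*H*(-1 + H)/7 (K(t, H) = ((H + H)*(-1 + H))/7 = ((2*H)*(-1 + H))/7 = (2*H*(-1 + H))/7 = 2*H*(-1 + H)/7)
b = 144/49 (b = (0 + (2/7)*3*(-1 + 3))² = (0 + (2/7)*3*2)² = (0 + 12/7)² = (12/7)² = 144/49 ≈ 2.9388)
-20/(-40) + b = -20/(-40) + 144/49 = -20*(-1/40) + 144/49 = ½ + 144/49 = 337/98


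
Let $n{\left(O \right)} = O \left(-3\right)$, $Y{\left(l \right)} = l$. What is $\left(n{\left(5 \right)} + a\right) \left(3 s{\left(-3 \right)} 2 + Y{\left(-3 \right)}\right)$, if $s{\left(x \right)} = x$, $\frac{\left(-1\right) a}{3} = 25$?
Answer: $1890$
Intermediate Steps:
$a = -75$ ($a = \left(-3\right) 25 = -75$)
$n{\left(O \right)} = - 3 O$
$\left(n{\left(5 \right)} + a\right) \left(3 s{\left(-3 \right)} 2 + Y{\left(-3 \right)}\right) = \left(\left(-3\right) 5 - 75\right) \left(3 \left(-3\right) 2 - 3\right) = \left(-15 - 75\right) \left(\left(-9\right) 2 - 3\right) = - 90 \left(-18 - 3\right) = \left(-90\right) \left(-21\right) = 1890$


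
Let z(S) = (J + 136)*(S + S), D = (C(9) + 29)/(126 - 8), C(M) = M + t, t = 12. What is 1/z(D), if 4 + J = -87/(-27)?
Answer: 531/60850 ≈ 0.0087264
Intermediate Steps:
C(M) = 12 + M (C(M) = M + 12 = 12 + M)
J = -7/9 (J = -4 - 87/(-27) = -4 - 87*(-1/27) = -4 + 29/9 = -7/9 ≈ -0.77778)
D = 25/59 (D = ((12 + 9) + 29)/(126 - 8) = (21 + 29)/118 = 50*(1/118) = 25/59 ≈ 0.42373)
z(S) = 2434*S/9 (z(S) = (-7/9 + 136)*(S + S) = 1217*(2*S)/9 = 2434*S/9)
1/z(D) = 1/((2434/9)*(25/59)) = 1/(60850/531) = 531/60850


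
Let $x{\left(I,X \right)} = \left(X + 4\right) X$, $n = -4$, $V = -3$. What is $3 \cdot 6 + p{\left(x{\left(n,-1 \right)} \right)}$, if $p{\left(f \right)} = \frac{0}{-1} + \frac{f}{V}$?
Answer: $19$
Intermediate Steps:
$x{\left(I,X \right)} = X \left(4 + X\right)$ ($x{\left(I,X \right)} = \left(4 + X\right) X = X \left(4 + X\right)$)
$p{\left(f \right)} = - \frac{f}{3}$ ($p{\left(f \right)} = \frac{0}{-1} + \frac{f}{-3} = 0 \left(-1\right) + f \left(- \frac{1}{3}\right) = 0 - \frac{f}{3} = - \frac{f}{3}$)
$3 \cdot 6 + p{\left(x{\left(n,-1 \right)} \right)} = 3 \cdot 6 - \frac{\left(-1\right) \left(4 - 1\right)}{3} = 18 - \frac{\left(-1\right) 3}{3} = 18 - -1 = 18 + 1 = 19$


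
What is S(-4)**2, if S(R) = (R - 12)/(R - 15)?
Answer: 256/361 ≈ 0.70914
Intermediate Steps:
S(R) = (-12 + R)/(-15 + R)
S(-4)**2 = ((-12 - 4)/(-15 - 4))**2 = (-16/(-19))**2 = (-1/19*(-16))**2 = (16/19)**2 = 256/361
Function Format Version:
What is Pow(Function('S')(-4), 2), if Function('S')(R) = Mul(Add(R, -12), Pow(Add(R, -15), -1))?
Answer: Rational(256, 361) ≈ 0.70914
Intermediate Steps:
Function('S')(R) = Mul(Pow(Add(-15, R), -1), Add(-12, R)) (Function('S')(R) = Mul(Add(-12, R), Pow(Add(-15, R), -1)) = Mul(Pow(Add(-15, R), -1), Add(-12, R)))
Pow(Function('S')(-4), 2) = Pow(Mul(Pow(Add(-15, -4), -1), Add(-12, -4)), 2) = Pow(Mul(Pow(-19, -1), -16), 2) = Pow(Mul(Rational(-1, 19), -16), 2) = Pow(Rational(16, 19), 2) = Rational(256, 361)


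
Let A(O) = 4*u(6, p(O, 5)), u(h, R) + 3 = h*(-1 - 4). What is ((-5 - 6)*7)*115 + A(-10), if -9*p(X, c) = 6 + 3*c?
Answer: -8987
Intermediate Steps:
p(X, c) = -⅔ - c/3 (p(X, c) = -(6 + 3*c)/9 = -⅔ - c/3)
u(h, R) = -3 - 5*h (u(h, R) = -3 + h*(-1 - 4) = -3 + h*(-5) = -3 - 5*h)
A(O) = -132 (A(O) = 4*(-3 - 5*6) = 4*(-3 - 30) = 4*(-33) = -132)
((-5 - 6)*7)*115 + A(-10) = ((-5 - 6)*7)*115 - 132 = -11*7*115 - 132 = -77*115 - 132 = -8855 - 132 = -8987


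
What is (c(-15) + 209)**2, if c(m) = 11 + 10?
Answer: 52900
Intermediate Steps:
c(m) = 21
(c(-15) + 209)**2 = (21 + 209)**2 = 230**2 = 52900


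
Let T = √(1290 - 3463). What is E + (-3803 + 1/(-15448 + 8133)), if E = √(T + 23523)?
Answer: -27818946/7315 + √(23523 + I*√2173) ≈ -3649.6 + 0.15197*I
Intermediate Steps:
T = I*√2173 (T = √(-2173) = I*√2173 ≈ 46.615*I)
E = √(23523 + I*√2173) (E = √(I*√2173 + 23523) = √(23523 + I*√2173) ≈ 153.37 + 0.152*I)
E + (-3803 + 1/(-15448 + 8133)) = √(23523 + I*√2173) + (-3803 + 1/(-15448 + 8133)) = √(23523 + I*√2173) + (-3803 + 1/(-7315)) = √(23523 + I*√2173) + (-3803 - 1/7315) = √(23523 + I*√2173) - 27818946/7315 = -27818946/7315 + √(23523 + I*√2173)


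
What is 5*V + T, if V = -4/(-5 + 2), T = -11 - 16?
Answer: -61/3 ≈ -20.333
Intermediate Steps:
T = -27
V = 4/3 (V = -4/(-3) = -4*(-⅓) = 4/3 ≈ 1.3333)
5*V + T = 5*(4/3) - 27 = 20/3 - 27 = -61/3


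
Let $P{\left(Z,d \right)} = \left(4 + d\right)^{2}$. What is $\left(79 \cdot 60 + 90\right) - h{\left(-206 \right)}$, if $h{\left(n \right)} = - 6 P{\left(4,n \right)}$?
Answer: $249654$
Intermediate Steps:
$h{\left(n \right)} = - 6 \left(4 + n\right)^{2}$
$\left(79 \cdot 60 + 90\right) - h{\left(-206 \right)} = \left(79 \cdot 60 + 90\right) - - 6 \left(4 - 206\right)^{2} = \left(4740 + 90\right) - - 6 \left(-202\right)^{2} = 4830 - \left(-6\right) 40804 = 4830 - -244824 = 4830 + 244824 = 249654$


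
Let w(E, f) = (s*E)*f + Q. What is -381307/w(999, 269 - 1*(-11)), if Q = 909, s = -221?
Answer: 381307/61817211 ≈ 0.0061683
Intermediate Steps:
w(E, f) = 909 - 221*E*f (w(E, f) = (-221*E)*f + 909 = -221*E*f + 909 = 909 - 221*E*f)
-381307/w(999, 269 - 1*(-11)) = -381307/(909 - 221*999*(269 - 1*(-11))) = -381307/(909 - 221*999*(269 + 11)) = -381307/(909 - 221*999*280) = -381307/(909 - 61818120) = -381307/(-61817211) = -381307*(-1/61817211) = 381307/61817211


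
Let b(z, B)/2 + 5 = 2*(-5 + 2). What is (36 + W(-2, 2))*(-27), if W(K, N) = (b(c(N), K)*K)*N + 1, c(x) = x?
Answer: -3375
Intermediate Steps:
b(z, B) = -22 (b(z, B) = -10 + 2*(2*(-5 + 2)) = -10 + 2*(2*(-3)) = -10 + 2*(-6) = -10 - 12 = -22)
W(K, N) = 1 - 22*K*N (W(K, N) = (-22*K)*N + 1 = -22*K*N + 1 = 1 - 22*K*N)
(36 + W(-2, 2))*(-27) = (36 + (1 - 22*(-2)*2))*(-27) = (36 + (1 + 88))*(-27) = (36 + 89)*(-27) = 125*(-27) = -3375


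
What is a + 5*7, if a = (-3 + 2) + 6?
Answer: 40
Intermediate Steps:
a = 5 (a = -1 + 6 = 5)
a + 5*7 = 5 + 5*7 = 5 + 35 = 40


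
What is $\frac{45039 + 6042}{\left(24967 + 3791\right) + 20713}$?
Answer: $\frac{51081}{49471} \approx 1.0325$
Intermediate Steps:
$\frac{45039 + 6042}{\left(24967 + 3791\right) + 20713} = \frac{51081}{28758 + 20713} = \frac{51081}{49471}$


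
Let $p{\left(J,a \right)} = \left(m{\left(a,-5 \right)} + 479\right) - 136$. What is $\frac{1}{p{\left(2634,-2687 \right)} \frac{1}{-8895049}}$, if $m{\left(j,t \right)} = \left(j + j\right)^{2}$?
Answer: $- \frac{8895049}{28880219} \approx -0.308$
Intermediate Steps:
$m{\left(j,t \right)} = 4 j^{2}$ ($m{\left(j,t \right)} = \left(2 j\right)^{2} = 4 j^{2}$)
$p{\left(J,a \right)} = 343 + 4 a^{2}$ ($p{\left(J,a \right)} = \left(4 a^{2} + 479\right) - 136 = \left(479 + 4 a^{2}\right) - 136 = 343 + 4 a^{2}$)
$\frac{1}{p{\left(2634,-2687 \right)} \frac{1}{-8895049}} = \frac{1}{\left(343 + 4 \left(-2687\right)^{2}\right) \frac{1}{-8895049}} = \frac{1}{\left(343 + 4 \cdot 7219969\right) \left(- \frac{1}{8895049}\right)} = \frac{1}{\left(343 + 28879876\right) \left(- \frac{1}{8895049}\right)} = \frac{1}{28880219 \left(- \frac{1}{8895049}\right)} = \frac{1}{- \frac{28880219}{8895049}} = - \frac{8895049}{28880219}$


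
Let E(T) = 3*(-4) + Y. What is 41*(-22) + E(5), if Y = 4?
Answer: -910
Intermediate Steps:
E(T) = -8 (E(T) = 3*(-4) + 4 = -12 + 4 = -8)
41*(-22) + E(5) = 41*(-22) - 8 = -902 - 8 = -910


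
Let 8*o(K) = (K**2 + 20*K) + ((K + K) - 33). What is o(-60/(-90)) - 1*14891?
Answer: -1072313/72 ≈ -14893.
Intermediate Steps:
o(K) = -33/8 + K**2/8 + 11*K/4 (o(K) = ((K**2 + 20*K) + ((K + K) - 33))/8 = ((K**2 + 20*K) + (2*K - 33))/8 = ((K**2 + 20*K) + (-33 + 2*K))/8 = (-33 + K**2 + 22*K)/8 = -33/8 + K**2/8 + 11*K/4)
o(-60/(-90)) - 1*14891 = (-33/8 + (-60/(-90))**2/8 + 11*(-60/(-90))/4) - 1*14891 = (-33/8 + (-60*(-1/90))**2/8 + 11*(-60*(-1/90))/4) - 14891 = (-33/8 + (2/3)**2/8 + (11/4)*(2/3)) - 14891 = (-33/8 + (1/8)*(4/9) + 11/6) - 14891 = (-33/8 + 1/18 + 11/6) - 14891 = -161/72 - 14891 = -1072313/72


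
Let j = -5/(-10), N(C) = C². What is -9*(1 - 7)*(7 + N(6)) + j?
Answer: 4645/2 ≈ 2322.5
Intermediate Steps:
j = ½ (j = -5*(-⅒) = ½ ≈ 0.50000)
-9*(1 - 7)*(7 + N(6)) + j = -9*(1 - 7)*(7 + 6²) + ½ = -(-54)*(7 + 36) + ½ = -(-54)*43 + ½ = -9*(-258) + ½ = 2322 + ½ = 4645/2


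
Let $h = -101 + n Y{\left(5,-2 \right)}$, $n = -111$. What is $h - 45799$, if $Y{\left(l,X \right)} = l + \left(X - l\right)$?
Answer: $-45678$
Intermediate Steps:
$Y{\left(l,X \right)} = X$
$h = 121$ ($h = -101 - -222 = -101 + 222 = 121$)
$h - 45799 = 121 - 45799 = -45678$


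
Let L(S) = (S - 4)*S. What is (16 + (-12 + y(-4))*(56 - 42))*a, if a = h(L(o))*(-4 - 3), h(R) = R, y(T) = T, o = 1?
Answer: -4368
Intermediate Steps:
L(S) = S*(-4 + S) (L(S) = (-4 + S)*S = S*(-4 + S))
a = 21 (a = (1*(-4 + 1))*(-4 - 3) = (1*(-3))*(-7) = -3*(-7) = 21)
(16 + (-12 + y(-4))*(56 - 42))*a = (16 + (-12 - 4)*(56 - 42))*21 = (16 - 16*14)*21 = (16 - 224)*21 = -208*21 = -4368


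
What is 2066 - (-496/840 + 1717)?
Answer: 36707/105 ≈ 349.59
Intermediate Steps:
2066 - (-496/840 + 1717) = 2066 - (-496*1/840 + 1717) = 2066 - (-62/105 + 1717) = 2066 - 1*180223/105 = 2066 - 180223/105 = 36707/105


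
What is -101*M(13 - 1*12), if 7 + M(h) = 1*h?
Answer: 606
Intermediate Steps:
M(h) = -7 + h (M(h) = -7 + 1*h = -7 + h)
-101*M(13 - 1*12) = -101*(-7 + (13 - 1*12)) = -101*(-7 + (13 - 12)) = -101*(-7 + 1) = -101*(-6) = 606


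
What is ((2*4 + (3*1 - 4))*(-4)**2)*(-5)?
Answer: -560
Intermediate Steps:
((2*4 + (3*1 - 4))*(-4)**2)*(-5) = ((8 + (3 - 4))*16)*(-5) = ((8 - 1)*16)*(-5) = (7*16)*(-5) = 112*(-5) = -560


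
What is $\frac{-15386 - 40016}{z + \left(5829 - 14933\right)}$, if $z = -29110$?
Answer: $\frac{27701}{19107} \approx 1.4498$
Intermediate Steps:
$\frac{-15386 - 40016}{z + \left(5829 - 14933\right)} = \frac{-15386 - 40016}{-29110 + \left(5829 - 14933\right)} = - \frac{55402}{-29110 + \left(5829 - 14933\right)} = - \frac{55402}{-29110 - 9104} = - \frac{55402}{-38214} = \left(-55402\right) \left(- \frac{1}{38214}\right) = \frac{27701}{19107}$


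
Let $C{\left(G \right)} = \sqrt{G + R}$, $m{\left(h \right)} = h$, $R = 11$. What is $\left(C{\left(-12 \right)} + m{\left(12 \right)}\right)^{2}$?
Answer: $\left(12 + i\right)^{2} \approx 143.0 + 24.0 i$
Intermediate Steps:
$C{\left(G \right)} = \sqrt{11 + G}$ ($C{\left(G \right)} = \sqrt{G + 11} = \sqrt{11 + G}$)
$\left(C{\left(-12 \right)} + m{\left(12 \right)}\right)^{2} = \left(\sqrt{11 - 12} + 12\right)^{2} = \left(\sqrt{-1} + 12\right)^{2} = \left(i + 12\right)^{2} = \left(12 + i\right)^{2}$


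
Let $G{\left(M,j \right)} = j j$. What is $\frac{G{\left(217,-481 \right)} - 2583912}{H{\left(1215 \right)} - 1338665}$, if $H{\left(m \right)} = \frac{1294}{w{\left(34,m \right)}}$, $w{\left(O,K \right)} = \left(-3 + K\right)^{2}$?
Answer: $\frac{1727882838072}{983211959233} \approx 1.7574$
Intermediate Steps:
$G{\left(M,j \right)} = j^{2}$
$H{\left(m \right)} = \frac{1294}{\left(-3 + m\right)^{2}}$
$\frac{G{\left(217,-481 \right)} - 2583912}{H{\left(1215 \right)} - 1338665} = \frac{\left(-481\right)^{2} - 2583912}{\frac{1294}{\left(-3 + 1215\right)^{2}} - 1338665} = \frac{231361 - 2583912}{\frac{1294}{1468944} - 1338665} = - \frac{2352551}{1294 \cdot \frac{1}{1468944} - 1338665} = - \frac{2352551}{\frac{647}{734472} - 1338665} = - \frac{2352551}{- \frac{983211959233}{734472}} = \left(-2352551\right) \left(- \frac{734472}{983211959233}\right) = \frac{1727882838072}{983211959233}$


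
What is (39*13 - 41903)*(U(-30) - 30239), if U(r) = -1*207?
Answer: 1260342616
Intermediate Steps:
U(r) = -207
(39*13 - 41903)*(U(-30) - 30239) = (39*13 - 41903)*(-207 - 30239) = (507 - 41903)*(-30446) = -41396*(-30446) = 1260342616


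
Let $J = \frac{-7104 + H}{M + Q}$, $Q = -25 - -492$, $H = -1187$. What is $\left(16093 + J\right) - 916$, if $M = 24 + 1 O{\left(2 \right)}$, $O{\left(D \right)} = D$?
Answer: $\frac{7473970}{493} \approx 15160.0$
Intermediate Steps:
$Q = 467$ ($Q = -25 + 492 = 467$)
$M = 26$ ($M = 24 + 1 \cdot 2 = 24 + 2 = 26$)
$J = - \frac{8291}{493}$ ($J = \frac{-7104 - 1187}{26 + 467} = - \frac{8291}{493} \approx -16.817$)
$\left(16093 + J\right) - 916 = \left(16093 - \frac{8291}{493}\right) - 916 = \frac{7925558}{493} - 916 = \frac{7473970}{493}$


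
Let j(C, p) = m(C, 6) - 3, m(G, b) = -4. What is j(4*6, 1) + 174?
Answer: 167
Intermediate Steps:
j(C, p) = -7 (j(C, p) = -4 - 3 = -7)
j(4*6, 1) + 174 = -7 + 174 = 167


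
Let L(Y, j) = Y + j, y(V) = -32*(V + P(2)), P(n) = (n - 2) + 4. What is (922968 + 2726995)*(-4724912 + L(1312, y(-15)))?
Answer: -17239680439824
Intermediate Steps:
P(n) = 2 + n (P(n) = (-2 + n) + 4 = 2 + n)
y(V) = -128 - 32*V (y(V) = -32*(V + (2 + 2)) = -32*(V + 4) = -32*(4 + V) = -128 - 32*V)
(922968 + 2726995)*(-4724912 + L(1312, y(-15))) = (922968 + 2726995)*(-4724912 + (1312 + (-128 - 32*(-15)))) = 3649963*(-4724912 + (1312 + (-128 + 480))) = 3649963*(-4724912 + (1312 + 352)) = 3649963*(-4724912 + 1664) = 3649963*(-4723248) = -17239680439824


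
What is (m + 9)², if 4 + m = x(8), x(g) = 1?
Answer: 36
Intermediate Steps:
m = -3 (m = -4 + 1 = -3)
(m + 9)² = (-3 + 9)² = 6² = 36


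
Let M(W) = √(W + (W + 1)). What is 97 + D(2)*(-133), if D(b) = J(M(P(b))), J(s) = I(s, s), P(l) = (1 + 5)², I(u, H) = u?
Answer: 97 - 133*√73 ≈ -1039.4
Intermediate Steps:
P(l) = 36 (P(l) = 6² = 36)
M(W) = √(1 + 2*W) (M(W) = √(W + (1 + W)) = √(1 + 2*W))
J(s) = s
D(b) = √73 (D(b) = √(1 + 2*36) = √(1 + 72) = √73)
97 + D(2)*(-133) = 97 + √73*(-133) = 97 - 133*√73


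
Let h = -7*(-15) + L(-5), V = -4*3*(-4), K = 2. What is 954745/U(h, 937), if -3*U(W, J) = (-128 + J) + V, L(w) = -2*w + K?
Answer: -2864235/857 ≈ -3342.2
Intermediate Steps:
L(w) = 2 - 2*w (L(w) = -2*w + 2 = 2 - 2*w)
V = 48 (V = -12*(-4) = 48)
h = 117 (h = -7*(-15) + (2 - 2*(-5)) = 105 + (2 + 10) = 105 + 12 = 117)
U(W, J) = 80/3 - J/3 (U(W, J) = -((-128 + J) + 48)/3 = -(-80 + J)/3 = 80/3 - J/3)
954745/U(h, 937) = 954745/(80/3 - ⅓*937) = 954745/(80/3 - 937/3) = 954745/(-857/3) = 954745*(-3/857) = -2864235/857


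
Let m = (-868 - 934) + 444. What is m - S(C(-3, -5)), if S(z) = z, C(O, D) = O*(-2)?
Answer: -1364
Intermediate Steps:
C(O, D) = -2*O
m = -1358 (m = -1802 + 444 = -1358)
m - S(C(-3, -5)) = -1358 - (-2)*(-3) = -1358 - 1*6 = -1358 - 6 = -1364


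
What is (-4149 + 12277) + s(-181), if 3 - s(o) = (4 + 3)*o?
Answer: 9398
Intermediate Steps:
s(o) = 3 - 7*o (s(o) = 3 - (4 + 3)*o = 3 - 7*o)
(-4149 + 12277) + s(-181) = (-4149 + 12277) + (3 - 7*(-181)) = 8128 + (3 + 1267) = 8128 + 1270 = 9398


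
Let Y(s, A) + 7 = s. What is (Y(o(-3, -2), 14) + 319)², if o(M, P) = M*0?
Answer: 97344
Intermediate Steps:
o(M, P) = 0
Y(s, A) = -7 + s
(Y(o(-3, -2), 14) + 319)² = ((-7 + 0) + 319)² = (-7 + 319)² = 312² = 97344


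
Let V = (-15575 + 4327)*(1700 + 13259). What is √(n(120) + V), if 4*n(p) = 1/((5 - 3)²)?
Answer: I*√2692141311/4 ≈ 12971.0*I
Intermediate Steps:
n(p) = 1/16 (n(p) = 1/(4*((5 - 3)²)) = 1/(4*(2²)) = (¼)/4 = (¼)*(¼) = 1/16)
V = -168258832 (V = -11248*14959 = -168258832)
√(n(120) + V) = √(1/16 - 168258832) = √(-2692141311/16) = I*√2692141311/4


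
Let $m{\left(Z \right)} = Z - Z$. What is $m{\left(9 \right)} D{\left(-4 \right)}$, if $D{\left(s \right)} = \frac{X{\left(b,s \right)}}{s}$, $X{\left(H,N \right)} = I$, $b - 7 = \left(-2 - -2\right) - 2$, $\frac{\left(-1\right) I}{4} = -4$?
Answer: $0$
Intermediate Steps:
$I = 16$ ($I = \left(-4\right) \left(-4\right) = 16$)
$b = 5$ ($b = 7 - 2 = 5$)
$X{\left(H,N \right)} = 16$
$D{\left(s \right)} = \frac{16}{s}$
$m{\left(Z \right)} = 0$
$m{\left(9 \right)} D{\left(-4 \right)} = 0 \frac{16}{-4} = 0 \cdot 16 \left(- \frac{1}{4}\right) = 0 \left(-4\right) = 0$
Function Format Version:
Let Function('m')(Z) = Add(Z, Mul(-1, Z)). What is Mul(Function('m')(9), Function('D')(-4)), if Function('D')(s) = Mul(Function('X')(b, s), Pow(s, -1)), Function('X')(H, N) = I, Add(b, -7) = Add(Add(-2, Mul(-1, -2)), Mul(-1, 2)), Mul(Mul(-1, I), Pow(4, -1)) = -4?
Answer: 0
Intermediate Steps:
I = 16 (I = Mul(-4, -4) = 16)
b = 5 (b = Add(7, Add(Add(-2, Mul(-1, -2)), Mul(-1, 2))) = Add(7, Add(Add(-2, 2), -2)) = Add(7, Add(0, -2)) = Add(7, -2) = 5)
Function('X')(H, N) = 16
Function('D')(s) = Mul(16, Pow(s, -1))
Function('m')(Z) = 0
Mul(Function('m')(9), Function('D')(-4)) = Mul(0, Mul(16, Pow(-4, -1))) = Mul(0, Mul(16, Rational(-1, 4))) = Mul(0, -4) = 0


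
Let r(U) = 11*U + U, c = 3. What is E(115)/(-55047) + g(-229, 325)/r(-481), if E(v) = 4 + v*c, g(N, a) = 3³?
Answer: -1166899/105910428 ≈ -0.011018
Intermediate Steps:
g(N, a) = 27
r(U) = 12*U
E(v) = 4 + 3*v (E(v) = 4 + v*3 = 4 + 3*v)
E(115)/(-55047) + g(-229, 325)/r(-481) = (4 + 3*115)/(-55047) + 27/((12*(-481))) = (4 + 345)*(-1/55047) + 27/(-5772) = 349*(-1/55047) + 27*(-1/5772) = -349/55047 - 9/1924 = -1166899/105910428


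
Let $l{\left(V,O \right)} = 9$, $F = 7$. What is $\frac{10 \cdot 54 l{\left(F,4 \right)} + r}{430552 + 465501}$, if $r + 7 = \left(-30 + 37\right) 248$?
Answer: $\frac{6589}{896053} \approx 0.0073534$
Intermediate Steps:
$r = 1729$ ($r = -7 + \left(-30 + 37\right) 248 = -7 + 7 \cdot 248 = -7 + 1736 = 1729$)
$\frac{10 \cdot 54 l{\left(F,4 \right)} + r}{430552 + 465501} = \frac{10 \cdot 54 \cdot 9 + 1729}{430552 + 465501} = \frac{540 \cdot 9 + 1729}{896053} = \left(4860 + 1729\right) \frac{1}{896053} = 6589 \cdot \frac{1}{896053} = \frac{6589}{896053}$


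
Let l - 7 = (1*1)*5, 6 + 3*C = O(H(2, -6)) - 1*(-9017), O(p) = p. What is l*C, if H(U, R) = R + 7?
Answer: 36048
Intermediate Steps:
H(U, R) = 7 + R
C = 3004 (C = -2 + ((7 - 6) - 1*(-9017))/3 = -2 + (1 + 9017)/3 = -2 + (1/3)*9018 = -2 + 3006 = 3004)
l = 12 (l = 7 + (1*1)*5 = 7 + 1*5 = 7 + 5 = 12)
l*C = 12*3004 = 36048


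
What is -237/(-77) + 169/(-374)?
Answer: 625/238 ≈ 2.6260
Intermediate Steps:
-237/(-77) + 169/(-374) = -237*(-1/77) + 169*(-1/374) = 237/77 - 169/374 = 625/238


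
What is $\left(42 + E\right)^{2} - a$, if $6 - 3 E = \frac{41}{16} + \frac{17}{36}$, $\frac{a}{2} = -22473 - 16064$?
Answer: $\frac{14728740217}{186624} \approx 78922.0$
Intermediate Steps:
$a = -77074$ ($a = 2 \left(-22473 - 16064\right) = 2 \left(-38537\right) = -77074$)
$E = \frac{427}{432}$ ($E = 2 - \frac{\frac{41}{16} + \frac{17}{36}}{3} = 2 - \frac{437}{432} = \frac{427}{432} \approx 0.98843$)
$\left(42 + E\right)^{2} - a = \left(42 + \frac{427}{432}\right)^{2} - -77074 = \left(\frac{18571}{432}\right)^{2} + 77074 = \frac{344882041}{186624} + 77074 = \frac{14728740217}{186624}$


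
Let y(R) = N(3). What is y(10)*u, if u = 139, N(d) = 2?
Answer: 278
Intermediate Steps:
y(R) = 2
y(10)*u = 2*139 = 278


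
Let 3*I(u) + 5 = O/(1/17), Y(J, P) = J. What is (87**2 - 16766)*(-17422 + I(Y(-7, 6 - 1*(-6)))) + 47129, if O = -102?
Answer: 496825372/3 ≈ 1.6561e+8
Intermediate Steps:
I(u) = -1739/3 (I(u) = -5/3 + (-102/(1/17))/3 = -5/3 + (-102/1/17)/3 = -5/3 + (-102*17)/3 = -5/3 + (1/3)*(-1734) = -5/3 - 578 = -1739/3)
(87**2 - 16766)*(-17422 + I(Y(-7, 6 - 1*(-6)))) + 47129 = (87**2 - 16766)*(-17422 - 1739/3) + 47129 = (7569 - 16766)*(-54005/3) + 47129 = -9197*(-54005/3) + 47129 = 496683985/3 + 47129 = 496825372/3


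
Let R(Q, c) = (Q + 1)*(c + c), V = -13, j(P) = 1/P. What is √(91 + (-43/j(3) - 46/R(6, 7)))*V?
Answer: -13*I*√1885/7 ≈ -80.631*I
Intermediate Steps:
R(Q, c) = 2*c*(1 + Q) (R(Q, c) = (1 + Q)*(2*c) = 2*c*(1 + Q))
√(91 + (-43/j(3) - 46/R(6, 7)))*V = √(91 + (-43/(1/3) - 46*1/(14*(1 + 6))))*(-13) = √(91 + (-43/⅓ - 46/(2*7*7)))*(-13) = √(91 + (-43*3 - 46/98))*(-13) = √(91 + (-129 - 46*1/98))*(-13) = √(91 + (-129 - 23/49))*(-13) = √(91 - 6344/49)*(-13) = √(-1885/49)*(-13) = (I*√1885/7)*(-13) = -13*I*√1885/7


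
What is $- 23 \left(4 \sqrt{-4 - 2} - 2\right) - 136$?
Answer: $-90 - 92 i \sqrt{6} \approx -90.0 - 225.35 i$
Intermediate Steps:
$- 23 \left(4 \sqrt{-4 - 2} - 2\right) - 136 = - 23 \left(4 \sqrt{-6} - 2\right) - 136 = - 23 \left(4 i \sqrt{6} - 2\right) - 136 = - 23 \left(-2 + 4 i \sqrt{6}\right) - 136 = \left(46 - 92 i \sqrt{6}\right) - 136 = -90 - 92 i \sqrt{6}$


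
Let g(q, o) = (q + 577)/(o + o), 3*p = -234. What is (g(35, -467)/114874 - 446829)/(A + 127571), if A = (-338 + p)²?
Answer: -3995109855548/2687913923511 ≈ -1.4863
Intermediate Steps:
p = -78 (p = (⅓)*(-234) = -78)
g(q, o) = (577 + q)/(2*o) (g(q, o) = (577 + q)/((2*o)) = (577 + q)*(1/(2*o)) = (577 + q)/(2*o))
A = 173056 (A = (-338 - 78)² = (-416)² = 173056)
(g(35, -467)/114874 - 446829)/(A + 127571) = (((½)*(577 + 35)/(-467))/114874 - 446829)/(173056 + 127571) = (((½)*(-1/467)*612)*(1/114874) - 446829)/300627 = (-306/467*1/114874 - 446829)*(1/300627) = (-153/26823079 - 446829)*(1/300627) = -11985329566644/26823079*1/300627 = -3995109855548/2687913923511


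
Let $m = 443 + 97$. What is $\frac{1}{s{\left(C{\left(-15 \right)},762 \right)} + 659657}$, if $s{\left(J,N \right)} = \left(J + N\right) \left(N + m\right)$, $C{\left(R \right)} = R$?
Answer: $\frac{1}{1632251} \approx 6.1265 \cdot 10^{-7}$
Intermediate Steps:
$m = 540$
$s{\left(J,N \right)} = \left(540 + N\right) \left(J + N\right)$ ($s{\left(J,N \right)} = \left(J + N\right) \left(N + 540\right) = \left(J + N\right) \left(540 + N\right) = \left(540 + N\right) \left(J + N\right)$)
$\frac{1}{s{\left(C{\left(-15 \right)},762 \right)} + 659657} = \frac{1}{\left(762^{2} + 540 \left(-15\right) + 540 \cdot 762 - 11430\right) + 659657} = \frac{1}{\left(580644 - 8100 + 411480 - 11430\right) + 659657} = \frac{1}{972594 + 659657} = \frac{1}{1632251}$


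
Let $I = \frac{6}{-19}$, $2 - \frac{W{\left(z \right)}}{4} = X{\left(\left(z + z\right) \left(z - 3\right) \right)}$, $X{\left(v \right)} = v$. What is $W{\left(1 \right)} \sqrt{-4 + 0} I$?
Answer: $- \frac{288 i}{19} \approx - 15.158 i$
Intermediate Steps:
$W{\left(z \right)} = 8 - 8 z \left(-3 + z\right)$ ($W{\left(z \right)} = 8 - 4 \left(z + z\right) \left(z - 3\right) = 8 - 4 \cdot 2 z \left(-3 + z\right) = 8 - 8 z \left(-3 + z\right)$)
$I = - \frac{6}{19}$ ($I = 6 \left(- \frac{1}{19}\right) = - \frac{6}{19} \approx -0.31579$)
$W{\left(1 \right)} \sqrt{-4 + 0} I = \left(8 - 8 \left(-3 + 1\right)\right) \sqrt{-4 + 0} \left(- \frac{6}{19}\right) = \left(8 - 8 \left(-2\right)\right) \sqrt{-4} \left(- \frac{6}{19}\right) = \left(8 + 16\right) 2 i \left(- \frac{6}{19}\right) = 24 \cdot 2 i \left(- \frac{6}{19}\right) = 48 i \left(- \frac{6}{19}\right) = - \frac{288 i}{19}$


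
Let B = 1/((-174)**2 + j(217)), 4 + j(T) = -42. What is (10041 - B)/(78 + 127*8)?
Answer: 303539429/33071620 ≈ 9.1782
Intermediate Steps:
j(T) = -46 (j(T) = -4 - 42 = -46)
B = 1/30230 (B = 1/((-174)**2 - 46) = 1/(30276 - 46) = 1/30230 ≈ 3.3080e-5)
(10041 - B)/(78 + 127*8) = (10041 - 1*1/30230)/(78 + 127*8) = (10041 - 1/30230)/(78 + 1016) = (303539429/30230)/1094 = (303539429/30230)*(1/1094) = 303539429/33071620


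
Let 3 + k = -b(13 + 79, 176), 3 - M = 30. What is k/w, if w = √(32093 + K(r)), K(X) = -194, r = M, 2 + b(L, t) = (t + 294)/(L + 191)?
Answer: -251*√651/429877 ≈ -0.014898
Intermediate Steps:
b(L, t) = -2 + (294 + t)/(191 + L) (b(L, t) = -2 + (t + 294)/(L + 191) = -2 + (294 + t)/(191 + L))
M = -27 (M = 3 - 1*30 = 3 - 30 = -27)
r = -27
k = -753/283 (k = -3 - (-88 + 176 - 2*(13 + 79))/(191 + (13 + 79)) = -3 - (-88 + 176 - 2*92)/(191 + 92) = -3 - (-88 + 176 - 184)/283 = -3 - (-96)/283 = -3 - 1*(-96/283) = -3 + 96/283 = -753/283 ≈ -2.6608)
w = 7*√651 (w = √(32093 - 194) = √31899 = 7*√651 ≈ 178.60)
k/w = -753*√651/4557/283 = -251*√651/429877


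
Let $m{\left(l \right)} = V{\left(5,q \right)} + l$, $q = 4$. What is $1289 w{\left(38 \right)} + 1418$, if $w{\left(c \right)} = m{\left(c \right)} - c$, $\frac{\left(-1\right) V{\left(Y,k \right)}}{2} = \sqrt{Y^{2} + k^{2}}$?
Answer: $1418 - 2578 \sqrt{41} \approx -15089.0$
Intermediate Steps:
$V{\left(Y,k \right)} = - 2 \sqrt{Y^{2} + k^{2}}$
$m{\left(l \right)} = l - 2 \sqrt{41}$ ($m{\left(l \right)} = - 2 \sqrt{5^{2} + 4^{2}} + l = - 2 \sqrt{25 + 16} + l = - 2 \sqrt{41} + l = l - 2 \sqrt{41}$)
$w{\left(c \right)} = - 2 \sqrt{41}$ ($w{\left(c \right)} = \left(c - 2 \sqrt{41}\right) - c = - 2 \sqrt{41}$)
$1289 w{\left(38 \right)} + 1418 = 1289 \left(- 2 \sqrt{41}\right) + 1418 = - 2578 \sqrt{41} + 1418 = 1418 - 2578 \sqrt{41}$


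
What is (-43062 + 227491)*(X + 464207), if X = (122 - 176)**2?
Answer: 86151027767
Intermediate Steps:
X = 2916 (X = (-54)**2 = 2916)
(-43062 + 227491)*(X + 464207) = (-43062 + 227491)*(2916 + 464207) = 184429*467123 = 86151027767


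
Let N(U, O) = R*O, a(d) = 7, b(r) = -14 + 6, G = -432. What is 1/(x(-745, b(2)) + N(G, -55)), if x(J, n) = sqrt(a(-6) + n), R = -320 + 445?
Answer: -6875/47265626 - I/47265626 ≈ -0.00014545 - 2.1157e-8*I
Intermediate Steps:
b(r) = -8
R = 125
N(U, O) = 125*O
x(J, n) = sqrt(7 + n)
1/(x(-745, b(2)) + N(G, -55)) = 1/(sqrt(7 - 8) + 125*(-55)) = 1/(sqrt(-1) - 6875) = 1/(I - 6875) = 1/(-6875 + I) = (-6875 - I)/47265626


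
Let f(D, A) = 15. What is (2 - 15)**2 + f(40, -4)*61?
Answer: 1084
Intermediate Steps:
(2 - 15)**2 + f(40, -4)*61 = (2 - 15)**2 + 15*61 = (-13)**2 + 915 = 169 + 915 = 1084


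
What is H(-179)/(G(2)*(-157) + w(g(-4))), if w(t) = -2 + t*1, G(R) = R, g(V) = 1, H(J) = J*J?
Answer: -32041/315 ≈ -101.72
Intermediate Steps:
H(J) = J²
w(t) = -2 + t
H(-179)/(G(2)*(-157) + w(g(-4))) = (-179)²/(2*(-157) + (-2 + 1)) = 32041/(-314 - 1) = 32041/(-315) = 32041*(-1/315) = -32041/315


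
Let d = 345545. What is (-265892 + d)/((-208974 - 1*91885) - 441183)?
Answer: -11379/106006 ≈ -0.10734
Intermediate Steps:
(-265892 + d)/((-208974 - 1*91885) - 441183) = (-265892 + 345545)/((-208974 - 1*91885) - 441183) = 79653/((-208974 - 91885) - 441183) = 79653/(-300859 - 441183) = 79653/(-742042) = 79653*(-1/742042) = -11379/106006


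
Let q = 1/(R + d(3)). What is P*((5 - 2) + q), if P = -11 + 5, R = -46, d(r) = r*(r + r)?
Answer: -249/14 ≈ -17.786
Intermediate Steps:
d(r) = 2*r² (d(r) = r*(2*r) = 2*r²)
P = -6
q = -1/28 (q = 1/(-46 + 2*3²) = 1/(-46 + 2*9) = 1/(-46 + 18) = 1/(-28) = -1/28 ≈ -0.035714)
P*((5 - 2) + q) = -6*((5 - 2) - 1/28) = -6*(3 - 1/28) = -6*83/28 = -249/14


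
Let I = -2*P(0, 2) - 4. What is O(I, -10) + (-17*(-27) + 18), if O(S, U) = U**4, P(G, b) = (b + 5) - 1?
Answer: 10477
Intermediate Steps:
P(G, b) = 4 + b (P(G, b) = (5 + b) - 1 = 4 + b)
I = -16 (I = -2*(4 + 2) - 4 = -2*6 - 4 = -12 - 4 = -16)
O(I, -10) + (-17*(-27) + 18) = (-10)**4 + (-17*(-27) + 18) = 10000 + (459 + 18) = 10000 + 477 = 10477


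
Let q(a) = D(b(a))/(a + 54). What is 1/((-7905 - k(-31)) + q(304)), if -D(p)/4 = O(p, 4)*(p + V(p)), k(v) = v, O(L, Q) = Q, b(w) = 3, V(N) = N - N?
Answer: -179/1409470 ≈ -0.00012700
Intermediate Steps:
V(N) = 0
D(p) = -16*p (D(p) = -16*(p + 0) = -16*p)
q(a) = -48/(54 + a) (q(a) = (-16*3)/(a + 54) = -48/(54 + a))
1/((-7905 - k(-31)) + q(304)) = 1/((-7905 - 1*(-31)) - 48/(54 + 304)) = 1/((-7905 + 31) - 48/358) = 1/(-7874 - 48*1/358) = 1/(-7874 - 24/179) = 1/(-1409470/179) = -179/1409470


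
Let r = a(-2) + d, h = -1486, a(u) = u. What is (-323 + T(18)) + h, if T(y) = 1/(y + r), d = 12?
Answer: -50651/28 ≈ -1809.0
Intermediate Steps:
r = 10 (r = -2 + 12 = 10)
T(y) = 1/(10 + y) (T(y) = 1/(y + 10) = 1/(10 + y))
(-323 + T(18)) + h = (-323 + 1/(10 + 18)) - 1486 = (-323 + 1/28) - 1486 = -9043/28 - 1486 = -50651/28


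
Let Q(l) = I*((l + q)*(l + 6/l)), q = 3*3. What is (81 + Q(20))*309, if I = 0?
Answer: 25029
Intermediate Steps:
q = 9
Q(l) = 0 (Q(l) = 0*((l + 9)*(l + 6/l)) = 0*((9 + l)*(l + 6/l)) = 0)
(81 + Q(20))*309 = (81 + 0)*309 = 81*309 = 25029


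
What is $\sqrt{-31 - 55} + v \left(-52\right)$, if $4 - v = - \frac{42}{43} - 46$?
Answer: $- \frac{113984}{43} + i \sqrt{86} \approx -2650.8 + 9.2736 i$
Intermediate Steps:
$v = \frac{2192}{43}$ ($v = 4 - \left(- \frac{42}{43} - 46\right) = 4 - - \frac{2020}{43} = 4 + \frac{2020}{43} = \frac{2192}{43} \approx 50.977$)
$\sqrt{-31 - 55} + v \left(-52\right) = \sqrt{-31 - 55} + \frac{2192}{43} \left(-52\right) = \sqrt{-86} - \frac{113984}{43} = i \sqrt{86} - \frac{113984}{43} = - \frac{113984}{43} + i \sqrt{86}$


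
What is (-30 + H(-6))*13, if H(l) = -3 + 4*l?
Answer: -741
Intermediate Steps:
(-30 + H(-6))*13 = (-30 + (-3 + 4*(-6)))*13 = (-30 + (-3 - 24))*13 = (-30 - 27)*13 = -57*13 = -741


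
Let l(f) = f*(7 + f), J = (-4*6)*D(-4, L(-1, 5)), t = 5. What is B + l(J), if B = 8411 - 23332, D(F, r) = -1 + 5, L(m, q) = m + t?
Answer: -6377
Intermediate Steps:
L(m, q) = 5 + m (L(m, q) = m + 5 = 5 + m)
D(F, r) = 4
J = -96 (J = -4*6*4 = -24*4 = -96)
B = -14921
B + l(J) = -14921 - 96*(7 - 96) = -14921 - 96*(-89) = -14921 + 8544 = -6377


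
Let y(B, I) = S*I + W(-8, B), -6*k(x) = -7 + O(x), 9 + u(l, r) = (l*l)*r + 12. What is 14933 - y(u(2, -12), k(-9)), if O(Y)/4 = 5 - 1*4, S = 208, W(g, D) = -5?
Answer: 14834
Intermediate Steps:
O(Y) = 4 (O(Y) = 4*(5 - 1*4) = 4*(5 - 4) = 4*1 = 4)
u(l, r) = 3 + r*l**2 (u(l, r) = -9 + ((l*l)*r + 12) = -9 + (l**2*r + 12) = -9 + (r*l**2 + 12) = -9 + (12 + r*l**2) = 3 + r*l**2)
k(x) = 1/2 (k(x) = -(-7 + 4)/6 = -1/6*(-3) = 1/2)
y(B, I) = -5 + 208*I (y(B, I) = 208*I - 5 = -5 + 208*I)
14933 - y(u(2, -12), k(-9)) = 14933 - (-5 + 208*(1/2)) = 14933 - (-5 + 104) = 14933 - 1*99 = 14933 - 99 = 14834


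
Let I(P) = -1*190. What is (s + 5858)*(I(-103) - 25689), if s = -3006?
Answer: -73806908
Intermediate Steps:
I(P) = -190
(s + 5858)*(I(-103) - 25689) = (-3006 + 5858)*(-190 - 25689) = 2852*(-25879) = -73806908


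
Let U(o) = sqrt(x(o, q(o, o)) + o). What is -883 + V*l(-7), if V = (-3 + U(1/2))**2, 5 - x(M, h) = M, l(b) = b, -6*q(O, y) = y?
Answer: -981 + 42*sqrt(5) ≈ -887.08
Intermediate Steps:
q(O, y) = -y/6
x(M, h) = 5 - M
U(o) = sqrt(5) (U(o) = sqrt((5 - o) + o) = sqrt(5))
V = (-3 + sqrt(5))**2 ≈ 0.58359
-883 + V*l(-7) = -883 + (3 - sqrt(5))**2*(-7) = -883 - 7*(3 - sqrt(5))**2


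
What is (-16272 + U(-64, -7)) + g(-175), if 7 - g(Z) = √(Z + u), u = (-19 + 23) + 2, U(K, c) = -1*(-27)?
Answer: -16238 - 13*I ≈ -16238.0 - 13.0*I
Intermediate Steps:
U(K, c) = 27
u = 6 (u = 4 + 2 = 6)
g(Z) = 7 - √(6 + Z) (g(Z) = 7 - √(Z + 6) = 7 - √(6 + Z))
(-16272 + U(-64, -7)) + g(-175) = (-16272 + 27) + (7 - √(6 - 175)) = -16245 + (7 - √(-169)) = -16245 + (7 - 13*I) = -16238 - 13*I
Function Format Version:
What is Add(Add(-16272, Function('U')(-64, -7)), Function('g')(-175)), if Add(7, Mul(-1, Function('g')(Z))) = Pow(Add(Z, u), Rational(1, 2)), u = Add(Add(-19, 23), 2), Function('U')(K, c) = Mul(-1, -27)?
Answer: Add(-16238, Mul(-13, I)) ≈ Add(-16238., Mul(-13.000, I))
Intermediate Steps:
Function('U')(K, c) = 27
u = 6 (u = Add(4, 2) = 6)
Function('g')(Z) = Add(7, Mul(-1, Pow(Add(6, Z), Rational(1, 2)))) (Function('g')(Z) = Add(7, Mul(-1, Pow(Add(Z, 6), Rational(1, 2)))) = Add(7, Mul(-1, Pow(Add(6, Z), Rational(1, 2)))))
Add(Add(-16272, Function('U')(-64, -7)), Function('g')(-175)) = Add(Add(-16272, 27), Add(7, Mul(-1, Pow(Add(6, -175), Rational(1, 2))))) = Add(-16245, Add(7, Mul(-1, Pow(-169, Rational(1, 2))))) = Add(-16245, Add(7, Mul(-1, Mul(13, I)))) = Add(-16245, Add(7, Mul(-13, I))) = Add(-16238, Mul(-13, I))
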